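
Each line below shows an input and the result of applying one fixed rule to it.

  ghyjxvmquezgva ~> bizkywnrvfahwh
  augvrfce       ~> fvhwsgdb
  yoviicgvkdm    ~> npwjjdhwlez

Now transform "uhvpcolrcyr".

siwqdpmsdzv

The pattern: shift every letter 1 place forward in the alphabet (wrapping around), then swap the first and last characters.
On "uhvpcolrcyr": the first step gives "viwqdpmsdzs", and the second then gives "siwqdpmsdzv".
(Check on "ghyjxvmquezgva": → "hizkywnrvfahwb" → "bizkywnrvfahwh" ✓)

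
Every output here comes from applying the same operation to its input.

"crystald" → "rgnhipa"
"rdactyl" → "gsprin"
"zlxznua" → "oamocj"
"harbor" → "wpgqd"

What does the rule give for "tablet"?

Looking at the pairs, the operation is to delete the last character, then shift every letter 11 places backward in the alphabet (wrapping around).
For "tablet", step one produces "table"; step two turns that into "ipqat".

ipqat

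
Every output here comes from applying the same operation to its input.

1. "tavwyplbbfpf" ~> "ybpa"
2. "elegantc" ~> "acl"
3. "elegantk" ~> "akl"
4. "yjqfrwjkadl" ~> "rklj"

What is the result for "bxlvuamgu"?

The pattern: keep one character in every 3, starting at position 2 (positions 2nd, 5th, 8th, ...), then move the first character to the end.
On "bxlvuamgu": the first step gives "xug", and the second then gives "ugx".

ugx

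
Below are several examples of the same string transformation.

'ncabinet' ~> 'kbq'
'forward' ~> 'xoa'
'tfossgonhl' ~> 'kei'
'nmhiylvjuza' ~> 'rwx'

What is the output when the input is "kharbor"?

ylo

Rule — shift every letter 3 places backward in the alphabet (wrapping around), then keep only the last 3 characters.
"kharbor" → "hexoylo" → "ylo".
(Check on "nmhiylvjuza": → "kjefvisgrwx" → "rwx" ✓)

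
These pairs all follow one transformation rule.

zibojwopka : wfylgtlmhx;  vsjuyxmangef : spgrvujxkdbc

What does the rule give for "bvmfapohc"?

Looking at the pairs, the operation is to shift every letter 3 places backward in the alphabet (wrapping around).
"bvmfapohc" → "ysjcxmlez".

ysjcxmlez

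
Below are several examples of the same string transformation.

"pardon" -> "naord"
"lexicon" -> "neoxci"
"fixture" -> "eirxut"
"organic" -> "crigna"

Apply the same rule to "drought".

trhogu

Each output is the input with this applied: take characters alternately from the front and the back (1st, last, 2nd, 2nd-last, ...), then delete the first character.
Starting from "drought": after the first operation, "dtrhogu"; after the second, "trhogu".
(Check on "lexicon": → "lneoxci" → "neoxci" ✓)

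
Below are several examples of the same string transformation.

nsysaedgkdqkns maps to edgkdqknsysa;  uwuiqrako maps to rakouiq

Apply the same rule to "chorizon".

zonori

In each case the input is transformed by: delete the first 2 characters, then move the first 3 characters to the end (rotate left by 3).
Applying both steps to "chorizon": "orizon", then "zonori".
(Check on "uwuiqrako": → "uiqrako" → "rakouiq" ✓)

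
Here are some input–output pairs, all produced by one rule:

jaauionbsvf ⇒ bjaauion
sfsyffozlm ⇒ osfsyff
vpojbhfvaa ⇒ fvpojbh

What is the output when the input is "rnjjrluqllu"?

qrnjjrlu

Rule — delete the last 3 characters, then move the last character to the front.
Working it through for "rnjjrluqllu": intermediate "rnjjrluq", final "qrnjjrlu".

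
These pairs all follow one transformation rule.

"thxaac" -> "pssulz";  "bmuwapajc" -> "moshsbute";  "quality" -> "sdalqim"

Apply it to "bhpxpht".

The rule is to move the first 2 characters to the end (rotate left by 2), then shift every letter 8 places backward in the alphabet (wrapping around).
For "bhpxpht", step one produces "pxphtbh"; step two turns that into "hphzltz".

hphzltz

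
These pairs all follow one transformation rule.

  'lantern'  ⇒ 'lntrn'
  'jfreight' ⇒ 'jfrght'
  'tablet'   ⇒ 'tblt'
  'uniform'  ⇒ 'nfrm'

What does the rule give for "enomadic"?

In each case the input is transformed by: remove every vowel.
So "enomadic" becomes "nmdc".

nmdc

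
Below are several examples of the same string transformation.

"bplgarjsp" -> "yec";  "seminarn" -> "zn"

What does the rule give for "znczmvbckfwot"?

The pattern: shift every letter 13 places forward in the alphabet (wrapping around) — i.e. ROT13, then keep one character in every 3, starting at position 3 (positions 3rd, 6th, 9th, ...).
Starting from "znczmvbckfwot": after the first operation, "mapmziopxsjbg"; after the second, "pixb".

pixb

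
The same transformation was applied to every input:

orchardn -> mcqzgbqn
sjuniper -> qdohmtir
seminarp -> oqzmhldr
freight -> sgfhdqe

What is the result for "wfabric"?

The transformation: reverse the string, then shift every letter 1 place backward in the alphabet (wrapping around).
For "wfabric" the result is "bhqazev".

bhqazev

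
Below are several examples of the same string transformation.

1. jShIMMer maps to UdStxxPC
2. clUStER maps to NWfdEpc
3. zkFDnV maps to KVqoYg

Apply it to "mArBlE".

Rule — flip the case of every letter, then shift every letter 11 places forward in the alphabet (wrapping around).
Applying that to "mArBlE" gives "XlCmWp".

XlCmWp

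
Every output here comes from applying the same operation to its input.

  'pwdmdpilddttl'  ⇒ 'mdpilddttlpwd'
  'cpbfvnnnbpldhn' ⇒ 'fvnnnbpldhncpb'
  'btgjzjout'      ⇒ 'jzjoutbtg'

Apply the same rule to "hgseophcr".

eophcrhgs

Rule — move the first 3 characters to the end (rotate left by 3).
For "hgseophcr" the result is "eophcrhgs".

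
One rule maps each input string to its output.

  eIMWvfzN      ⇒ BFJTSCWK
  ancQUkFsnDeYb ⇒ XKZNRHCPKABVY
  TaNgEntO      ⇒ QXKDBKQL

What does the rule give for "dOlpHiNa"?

What's happening: shift every letter 3 places backward in the alphabet (wrapping around), then convert every letter to uppercase.
For "dOlpHiNa" the result is "ALIMEFKX".

ALIMEFKX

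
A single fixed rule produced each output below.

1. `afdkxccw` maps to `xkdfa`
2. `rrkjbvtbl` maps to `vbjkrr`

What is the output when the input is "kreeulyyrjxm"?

The transformation: reverse the string, then delete the first 3 characters.
For "kreeulyyrjxm", step one produces "mxjryylueerk"; step two turns that into "ryylueerk".
(Check on "afdkxccw": → "wccxkdfa" → "xkdfa" ✓)

ryylueerk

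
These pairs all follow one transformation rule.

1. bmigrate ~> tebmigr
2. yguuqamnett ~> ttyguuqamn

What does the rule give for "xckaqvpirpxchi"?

The rule is to move the last 3 characters to the front (rotate right by 3), then delete the first character.
"xckaqvpirpxchi" → "chixckaqvpirpx" → "hixckaqvpirpx".
(Check on "bmigrate": → "atebmigr" → "tebmigr" ✓)

hixckaqvpirpx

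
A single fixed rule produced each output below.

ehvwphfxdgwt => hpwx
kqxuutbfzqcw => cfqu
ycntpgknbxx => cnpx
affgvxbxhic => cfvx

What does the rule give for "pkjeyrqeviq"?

The pattern: keep one character in every 3, starting at position 2 (positions 2nd, 5th, 8th, ...), then sort the characters into alphabetical order.
On "pkjeyrqeviq": the first step gives "kyeq", and the second then gives "ekqy".

ekqy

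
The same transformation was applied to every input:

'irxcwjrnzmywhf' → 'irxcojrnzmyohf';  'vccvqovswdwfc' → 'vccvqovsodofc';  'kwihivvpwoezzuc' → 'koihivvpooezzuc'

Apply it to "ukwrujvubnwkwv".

ukorujvubnokov

In each case the input is transformed by: replace every "w" with "o".
"ukwrujvubnwkwv" → "ukorujvubnokov".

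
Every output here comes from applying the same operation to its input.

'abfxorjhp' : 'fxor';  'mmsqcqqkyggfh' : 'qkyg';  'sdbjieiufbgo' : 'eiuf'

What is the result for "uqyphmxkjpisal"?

The transformation: delete the last 3 characters, then keep only the last 4 characters.
Working it through for "uqyphmxkjpisal": intermediate "uqyphmxkjpi", final "kjpi".

kjpi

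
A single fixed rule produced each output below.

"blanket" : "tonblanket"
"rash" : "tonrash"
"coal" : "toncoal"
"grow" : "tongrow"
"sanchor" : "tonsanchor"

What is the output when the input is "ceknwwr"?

tonceknwwr

In each case the input is transformed by: prepend "ton".
On "ceknwwr" that produces "tonceknwwr".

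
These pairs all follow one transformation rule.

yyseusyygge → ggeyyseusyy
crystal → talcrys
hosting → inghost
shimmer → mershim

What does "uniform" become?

Rule — move the last 3 characters to the front (rotate right by 3).
"uniform" → "ormunif".

ormunif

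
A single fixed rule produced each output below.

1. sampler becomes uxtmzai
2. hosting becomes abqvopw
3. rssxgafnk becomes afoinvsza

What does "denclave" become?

Each output is the input with this applied: shift every letter 8 places forward in the alphabet (wrapping around), then move the first 2 characters to the end (rotate left by 2).
"denclave" → "lmvktidm" → "vktidmlm".

vktidmlm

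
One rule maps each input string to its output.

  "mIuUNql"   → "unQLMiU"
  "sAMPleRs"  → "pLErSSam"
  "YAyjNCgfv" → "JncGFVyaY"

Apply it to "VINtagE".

TAGevin

The rule is to move the first 3 characters to the end (rotate left by 3), then flip the case of every letter.
Applying both steps to "VINtagE": "tagEVIN", then "TAGevin".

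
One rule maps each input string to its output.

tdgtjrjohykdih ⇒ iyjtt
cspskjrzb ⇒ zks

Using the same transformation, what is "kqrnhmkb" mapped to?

Looking at the pairs, the operation is to reverse the string, then keep one character in every 3, starting at position 2 (positions 2nd, 5th, 8th, ...).
Starting from "kqrnhmkb": after the first operation, "bkmhnrqk"; after the second, "knk".

knk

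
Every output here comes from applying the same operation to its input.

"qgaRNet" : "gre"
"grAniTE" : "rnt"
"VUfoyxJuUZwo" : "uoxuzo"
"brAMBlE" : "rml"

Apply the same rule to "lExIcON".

What's happening: keep every other character starting from the second (positions 2nd, 4th, 6th, ...), then convert every letter to lowercase.
For "lExIcON", step one produces "EIO"; step two turns that into "eio".

eio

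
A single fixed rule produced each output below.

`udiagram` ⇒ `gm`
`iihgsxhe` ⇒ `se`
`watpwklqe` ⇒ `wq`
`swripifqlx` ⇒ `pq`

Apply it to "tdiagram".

gm

What's happening: keep one character in every 3, starting at position 2 (positions 2nd, 5th, 8th, ...), then delete the first character.
"tdiagram" → "gm".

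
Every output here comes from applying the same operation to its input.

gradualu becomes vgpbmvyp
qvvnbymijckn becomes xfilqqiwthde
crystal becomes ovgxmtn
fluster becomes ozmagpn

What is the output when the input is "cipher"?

Rule — shift every letter 5 places backward in the alphabet (wrapping around), then move the last 3 characters to the front (rotate right by 3).
Applying that to "cipher" gives "czmxdk".

czmxdk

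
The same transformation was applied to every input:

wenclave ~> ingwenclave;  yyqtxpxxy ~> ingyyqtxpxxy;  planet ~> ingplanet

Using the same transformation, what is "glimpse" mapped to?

ingglimpse

Rule — prepend "ing".
Doing the same to "glimpse": "ingglimpse".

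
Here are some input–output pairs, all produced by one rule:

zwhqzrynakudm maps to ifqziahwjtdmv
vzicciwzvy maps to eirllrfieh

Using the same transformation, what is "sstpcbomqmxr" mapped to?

bbcylkxvzvga

Each output is the input with this applied: shift every letter 9 places forward in the alphabet (wrapping around).
Doing the same to "sstpcbomqmxr": "bbcylkxvzvga".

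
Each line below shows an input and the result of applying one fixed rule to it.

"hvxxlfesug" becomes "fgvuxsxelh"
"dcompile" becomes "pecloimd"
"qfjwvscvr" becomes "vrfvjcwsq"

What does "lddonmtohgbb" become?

In each case the input is transformed by: take characters alternately from the front and the back (1st, last, 2nd, 2nd-last, ...), then swap the first and last characters.
For "lddonmtohgbb", step one produces "lbdbdgohnomt"; step two turns that into "tbdbdgohnoml".

tbdbdgohnoml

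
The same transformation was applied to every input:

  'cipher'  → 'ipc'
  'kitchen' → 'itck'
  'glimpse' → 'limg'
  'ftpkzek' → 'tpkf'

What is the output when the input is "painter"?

ainp

The pattern: delete the last 3 characters, then move the first character to the end.
Starting from "painter": after the first operation, "pain"; after the second, "ainp".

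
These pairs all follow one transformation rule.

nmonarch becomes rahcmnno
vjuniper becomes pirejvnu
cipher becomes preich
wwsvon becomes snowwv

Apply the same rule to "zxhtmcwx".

The pattern: swap each adjacent pair of characters (1↔2, 3↔4, ...), then swap the front and back halves of the string.
For "zxhtmcwx", step one produces "xzthcmxw"; step two turns that into "cmxwxzth".

cmxwxzth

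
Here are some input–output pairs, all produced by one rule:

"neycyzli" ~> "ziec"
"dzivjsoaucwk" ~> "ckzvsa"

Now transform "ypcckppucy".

The rule is to keep every other character starting from the second (positions 2nd, 4th, 6th, ...), then move the last 2 characters to the front (rotate right by 2).
Doing the same to "ypcckppucy": "uypcp".

uypcp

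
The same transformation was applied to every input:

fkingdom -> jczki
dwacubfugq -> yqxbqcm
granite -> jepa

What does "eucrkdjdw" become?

Looking at the pairs, the operation is to delete the first 3 characters, then shift every letter 4 places backward in the alphabet (wrapping around).
On "eucrkdjdw" that produces "ngzfzs".

ngzfzs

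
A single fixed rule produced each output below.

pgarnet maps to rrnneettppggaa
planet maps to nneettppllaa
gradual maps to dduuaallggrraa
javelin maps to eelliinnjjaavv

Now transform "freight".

iigghhttffrree

Rule — move the first 3 characters to the end (rotate left by 3), then double every character.
For "freight", step one produces "ightfre"; step two turns that into "iigghhttffrree".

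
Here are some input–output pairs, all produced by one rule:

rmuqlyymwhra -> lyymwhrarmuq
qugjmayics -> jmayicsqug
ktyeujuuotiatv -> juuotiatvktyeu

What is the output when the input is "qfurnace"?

Rule — swap the front and back halves of the string, then move the last 2 characters to the front (rotate right by 2).
Applying both steps to "qfurnace": "naceqfur", then "urnaceqf".

urnaceqf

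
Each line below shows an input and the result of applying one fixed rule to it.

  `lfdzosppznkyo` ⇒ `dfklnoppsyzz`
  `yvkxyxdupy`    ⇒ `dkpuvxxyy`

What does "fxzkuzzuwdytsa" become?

What's happening: delete the last character, then sort the characters into alphabetical order.
Starting from "fxzkuzzuwdytsa": after the first operation, "fxzkuzzuwdyts"; after the second, "dfkstuuwxyzzz".
(Check on "lfdzosppznkyo": → "lfdzosppznky" → "dfklnoppsyzz" ✓)

dfkstuuwxyzzz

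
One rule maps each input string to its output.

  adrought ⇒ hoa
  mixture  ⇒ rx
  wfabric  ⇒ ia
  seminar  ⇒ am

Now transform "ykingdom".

ony

Rule — reverse the string, then keep one character in every 3, starting at position 2 (positions 2nd, 5th, 8th, ...).
So "ykingdom" becomes "ony".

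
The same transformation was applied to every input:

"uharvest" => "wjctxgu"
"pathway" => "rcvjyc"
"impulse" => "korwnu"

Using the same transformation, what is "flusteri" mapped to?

What's happening: shift every letter 2 places forward in the alphabet (wrapping around), then delete the last character.
"flusteri" → "hnwuvgtk" → "hnwuvgt".
(Check on "uharvest": → "wjctxguv" → "wjctxgu" ✓)

hnwuvgt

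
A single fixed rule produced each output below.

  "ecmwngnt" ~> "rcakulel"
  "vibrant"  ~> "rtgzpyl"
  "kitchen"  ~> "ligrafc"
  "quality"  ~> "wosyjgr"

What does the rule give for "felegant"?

rdcjceyl

Rule — move the last character to the front, then shift every letter 2 places backward in the alphabet (wrapping around).
"felegant" → "tfelegan" → "rdcjceyl".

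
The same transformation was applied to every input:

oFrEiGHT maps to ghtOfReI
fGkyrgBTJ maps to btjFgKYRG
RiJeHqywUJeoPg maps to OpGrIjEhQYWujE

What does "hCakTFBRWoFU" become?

OfuHcAKtfbrw

What's happening: move the last 3 characters to the front (rotate right by 3), then flip the case of every letter.
Starting from "hCakTFBRWoFU": after the first operation, "oFUhCakTFBRW"; after the second, "OfuHcAKtfbrw".
(Check on "oFrEiGHT": → "GHToFrEi" → "ghtOfReI" ✓)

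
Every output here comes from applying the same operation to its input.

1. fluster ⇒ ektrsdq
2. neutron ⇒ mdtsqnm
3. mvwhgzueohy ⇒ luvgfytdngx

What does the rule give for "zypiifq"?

Each output is the input with this applied: shift every letter 1 place backward in the alphabet (wrapping around).
So "zypiifq" becomes "yxohhep".

yxohhep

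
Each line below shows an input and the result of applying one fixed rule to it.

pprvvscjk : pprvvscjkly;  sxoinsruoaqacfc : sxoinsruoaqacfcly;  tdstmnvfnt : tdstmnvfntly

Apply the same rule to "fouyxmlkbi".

The pattern: append "ly".
"fouyxmlkbi" → "fouyxmlkbily".

fouyxmlkbily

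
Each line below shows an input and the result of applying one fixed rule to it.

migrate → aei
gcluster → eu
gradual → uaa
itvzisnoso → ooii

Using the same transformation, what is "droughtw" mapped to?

Each output is the input with this applied: move the last 3 characters to the front (rotate right by 3), then keep only the vowels.
"droughtw" → "htwdroug" → "ou".
(Check on "gradual": → "ualgrad" → "uaa" ✓)

ou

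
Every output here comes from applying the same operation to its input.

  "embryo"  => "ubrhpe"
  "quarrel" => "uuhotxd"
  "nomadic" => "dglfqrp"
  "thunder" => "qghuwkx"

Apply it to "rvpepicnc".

What's happening: shift every letter 3 places forward in the alphabet (wrapping around), then move the first 3 characters to the end (rotate left by 3).
Doing the same to "rvpepicnc": "hslfqfuys".

hslfqfuys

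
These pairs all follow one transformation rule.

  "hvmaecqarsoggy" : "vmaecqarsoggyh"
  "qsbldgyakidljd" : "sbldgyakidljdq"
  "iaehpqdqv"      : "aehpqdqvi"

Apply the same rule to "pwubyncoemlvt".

wubyncoemlvtp

Looking at the pairs, the operation is to move the first character to the end.
"pwubyncoemlvt" → "wubyncoemlvtp".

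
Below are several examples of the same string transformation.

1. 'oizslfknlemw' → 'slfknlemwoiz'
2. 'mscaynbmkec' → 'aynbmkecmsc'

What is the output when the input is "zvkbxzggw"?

The rule is to move the first 3 characters to the end (rotate left by 3).
Applying that to "zvkbxzggw" gives "bxzggwzvk".

bxzggwzvk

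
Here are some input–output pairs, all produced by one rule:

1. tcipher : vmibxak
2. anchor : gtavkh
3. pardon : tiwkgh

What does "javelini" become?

Looking at the pairs, the operation is to shift every letter 7 places backward in the alphabet (wrapping around), then swap each adjacent pair of characters (1↔2, 3↔4, ...).
So "javelini" becomes "tcxobebg".
(Check on "tcipher": → "mvbiaxk" → "vmibxak" ✓)

tcxobebg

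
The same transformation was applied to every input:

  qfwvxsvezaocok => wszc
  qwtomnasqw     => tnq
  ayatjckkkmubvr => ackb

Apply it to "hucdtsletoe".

cst

The transformation: keep one character in every 3, starting at position 3 (positions 3rd, 6th, 9th, ...).
"hucdtsletoe" → "cst".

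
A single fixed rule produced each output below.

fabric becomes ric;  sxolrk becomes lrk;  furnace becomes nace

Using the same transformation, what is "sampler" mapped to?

Rule — delete the first 3 characters.
Doing the same to "sampler": "pler".

pler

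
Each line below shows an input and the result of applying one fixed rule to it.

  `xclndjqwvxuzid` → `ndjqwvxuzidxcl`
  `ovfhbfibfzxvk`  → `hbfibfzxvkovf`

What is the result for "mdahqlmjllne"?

hqlmjllnemda

The rule is to move the first 3 characters to the end (rotate left by 3).
"mdahqlmjllne" → "hqlmjllnemda".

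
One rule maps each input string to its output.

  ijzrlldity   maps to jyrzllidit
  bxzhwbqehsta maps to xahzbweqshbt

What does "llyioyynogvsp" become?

lpiyyonygosvl

The rule is to swap the first and last characters, then swap each adjacent pair of characters (1↔2, 3↔4, ...).
"llyioyynogvsp" → "plyioyynogvsl" → "lpiyyonygosvl".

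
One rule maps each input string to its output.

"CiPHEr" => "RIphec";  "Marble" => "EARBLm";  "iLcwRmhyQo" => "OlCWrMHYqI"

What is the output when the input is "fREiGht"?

TreIgHF

The rule is to swap the first and last characters, then flip the case of every letter.
For "fREiGht", step one produces "tREiGhf"; step two turns that into "TreIgHF".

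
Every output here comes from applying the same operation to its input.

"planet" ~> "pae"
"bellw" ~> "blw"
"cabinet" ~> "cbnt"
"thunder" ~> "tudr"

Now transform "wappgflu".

Each output is the input with this applied: keep every other character starting from the first (positions 1st, 3rd, 5th, ...).
Applying that to "wappgflu" gives "wpgl".

wpgl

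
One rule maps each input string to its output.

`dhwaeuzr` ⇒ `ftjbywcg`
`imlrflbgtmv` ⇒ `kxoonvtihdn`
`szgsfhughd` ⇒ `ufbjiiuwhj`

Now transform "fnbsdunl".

hnppdwuf

Looking at the pairs, the operation is to take characters alternately from the front and the back (1st, last, 2nd, 2nd-last, ...), then shift every letter 2 places forward in the alphabet (wrapping around).
On "fnbsdunl": the first step gives "flnnbusd", and the second then gives "hnppdwuf".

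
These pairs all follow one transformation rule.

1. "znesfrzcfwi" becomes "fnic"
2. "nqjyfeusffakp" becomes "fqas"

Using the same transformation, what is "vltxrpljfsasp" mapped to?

rlaj

Each output is the input with this applied: keep one character in every 3, starting at position 2 (positions 2nd, 5th, 8th, ...), then swap each adjacent pair of characters (1↔2, 3↔4, ...).
"vltxrpljfsasp" → "lrja" → "rlaj".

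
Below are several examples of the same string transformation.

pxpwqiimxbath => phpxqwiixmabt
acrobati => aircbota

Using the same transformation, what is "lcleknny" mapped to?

Each output is the input with this applied: move the last character to the front, then swap each adjacent pair of characters (1↔2, 3↔4, ...).
Working it through for "lcleknny": intermediate "ylcleknn", final "lylckenn".
(Check on "acrobati": → "iacrobat" → "aircbota" ✓)

lylckenn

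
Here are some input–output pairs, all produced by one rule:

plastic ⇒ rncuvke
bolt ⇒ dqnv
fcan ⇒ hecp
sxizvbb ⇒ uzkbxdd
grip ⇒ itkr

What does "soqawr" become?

uqscyt

Rule — shift every letter 2 places forward in the alphabet (wrapping around).
Applying that to "soqawr" gives "uqscyt".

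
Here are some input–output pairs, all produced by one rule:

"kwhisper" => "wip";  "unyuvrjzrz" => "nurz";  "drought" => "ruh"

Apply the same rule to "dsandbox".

snb

The pattern: delete the last character, then keep every other character starting from the second (positions 2nd, 4th, 6th, ...).
Working it through for "dsandbox": intermediate "dsandbo", final "snb".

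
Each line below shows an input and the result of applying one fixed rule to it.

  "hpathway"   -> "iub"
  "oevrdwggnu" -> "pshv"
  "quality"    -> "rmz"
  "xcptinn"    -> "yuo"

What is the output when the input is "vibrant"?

wsu

Looking at the pairs, the operation is to keep one character in every 3, starting at position 1 (positions 1st, 4th, 7th, ...), then shift every letter 1 place forward in the alphabet (wrapping around).
Applying both steps to "vibrant": "vrt", then "wsu".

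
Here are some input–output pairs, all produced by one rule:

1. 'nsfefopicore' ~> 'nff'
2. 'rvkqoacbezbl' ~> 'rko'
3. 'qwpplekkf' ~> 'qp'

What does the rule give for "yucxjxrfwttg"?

What's happening: keep every other character starting from the first (positions 1st, 3rd, 5th, ...), then delete the last 3 characters.
For "yucxjxrfwttg", step one produces "ycjrwt"; step two turns that into "ycj".

ycj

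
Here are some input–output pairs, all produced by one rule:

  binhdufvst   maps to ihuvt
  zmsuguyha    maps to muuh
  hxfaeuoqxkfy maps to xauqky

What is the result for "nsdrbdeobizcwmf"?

srdoicm

The rule is to keep every other character starting from the second (positions 2nd, 4th, 6th, ...).
So "nsdrbdeobizcwmf" becomes "srdoicm".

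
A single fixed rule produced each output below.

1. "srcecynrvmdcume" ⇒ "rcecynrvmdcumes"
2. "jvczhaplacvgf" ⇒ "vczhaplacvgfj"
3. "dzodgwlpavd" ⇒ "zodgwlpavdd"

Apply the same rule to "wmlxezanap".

Rule — move the first character to the end.
For "wmlxezanap" the result is "mlxezanapw".

mlxezanapw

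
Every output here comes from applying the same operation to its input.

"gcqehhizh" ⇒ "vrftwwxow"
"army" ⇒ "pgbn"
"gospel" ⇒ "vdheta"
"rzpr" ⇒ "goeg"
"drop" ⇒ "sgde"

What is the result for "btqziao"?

qifoxpd

The transformation: shift every letter 11 places backward in the alphabet (wrapping around).
On "btqziao" that produces "qifoxpd".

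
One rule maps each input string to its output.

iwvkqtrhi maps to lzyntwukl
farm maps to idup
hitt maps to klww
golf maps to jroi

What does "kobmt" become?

Rule — shift every letter 3 places forward in the alphabet (wrapping around).
"kobmt" → "nrepw".

nrepw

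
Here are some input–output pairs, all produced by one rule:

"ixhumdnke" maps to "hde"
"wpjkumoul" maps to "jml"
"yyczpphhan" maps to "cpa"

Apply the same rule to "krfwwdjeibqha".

The pattern: keep one character in every 3, starting at position 3 (positions 3rd, 6th, 9th, ...).
So "krfwwdjeibqha" becomes "fdih".

fdih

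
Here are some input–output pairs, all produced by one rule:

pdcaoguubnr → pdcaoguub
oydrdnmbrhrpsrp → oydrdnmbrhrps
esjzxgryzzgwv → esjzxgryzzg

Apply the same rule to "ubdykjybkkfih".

ubdykjybkkf

The transformation: delete the last 2 characters.
For "ubdykjybkkfih" the result is "ubdykjybkkf".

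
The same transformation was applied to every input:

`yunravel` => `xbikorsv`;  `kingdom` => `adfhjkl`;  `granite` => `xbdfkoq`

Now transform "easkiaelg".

xxbbdfhip

What's happening: sort the characters into alphabetical order, then shift every letter 3 places backward in the alphabet (wrapping around).
Applying that to "easkiaelg" gives "xxbbdfhip".
(Check on "granite": → "aeginrt" → "xbdfkoq" ✓)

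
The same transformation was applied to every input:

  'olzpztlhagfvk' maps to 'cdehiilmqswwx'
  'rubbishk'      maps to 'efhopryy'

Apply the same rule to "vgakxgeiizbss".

Each output is the input with this applied: shift every letter 3 places backward in the alphabet (wrapping around), then sort the characters into alphabetical order.
"vgakxgeiizbss" → "bddffhppsuwxy".
(Check on "rubbishk": → "oryyfpeh" → "efhopryy" ✓)

bddffhppsuwxy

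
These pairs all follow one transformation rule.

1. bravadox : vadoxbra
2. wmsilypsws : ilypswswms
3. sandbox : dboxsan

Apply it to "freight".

ightfre

The transformation: move the first 3 characters to the end (rotate left by 3).
On "freight" that produces "ightfre".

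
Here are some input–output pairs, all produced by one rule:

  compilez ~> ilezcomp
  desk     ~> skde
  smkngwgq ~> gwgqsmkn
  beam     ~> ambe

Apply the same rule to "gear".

Looking at the pairs, the operation is to swap the front and back halves of the string.
Doing the same to "gear": "arge".

arge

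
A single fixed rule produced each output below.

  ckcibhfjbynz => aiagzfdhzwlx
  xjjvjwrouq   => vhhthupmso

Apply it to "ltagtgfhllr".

Rule — shift every letter 2 places backward in the alphabet (wrapping around).
For "ltagtgfhllr" the result is "jryeredfjjp".

jryeredfjjp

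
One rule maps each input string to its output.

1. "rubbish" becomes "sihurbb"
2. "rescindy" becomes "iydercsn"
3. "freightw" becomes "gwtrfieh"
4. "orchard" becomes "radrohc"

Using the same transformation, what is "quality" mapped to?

Looking at the pairs, the operation is to swap each adjacent pair of characters (1↔2, 3↔4, ...), then move the last 3 characters to the front (rotate right by 3).
For "quality", step one produces "uqlatiy"; step two turns that into "tiyuqla".

tiyuqla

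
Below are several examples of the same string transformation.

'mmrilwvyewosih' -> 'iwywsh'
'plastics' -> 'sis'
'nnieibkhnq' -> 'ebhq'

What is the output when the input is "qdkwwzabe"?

wzb

In each case the input is transformed by: delete the first 3 characters, then keep every other character starting from the first (positions 1st, 3rd, 5th, ...).
For "qdkwwzabe" the result is "wzb".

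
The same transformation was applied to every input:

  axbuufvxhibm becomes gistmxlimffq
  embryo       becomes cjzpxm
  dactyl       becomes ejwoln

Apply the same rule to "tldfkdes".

The transformation: shift every letter 11 places forward in the alphabet (wrapping around), then swap the front and back halves of the string.
Starting from "tldfkdes": after the first operation, "ewoqvopd"; after the second, "vopdewoq".
(Check on "axbuufvxhibm": → "limffqgistmx" → "gistmxlimffq" ✓)

vopdewoq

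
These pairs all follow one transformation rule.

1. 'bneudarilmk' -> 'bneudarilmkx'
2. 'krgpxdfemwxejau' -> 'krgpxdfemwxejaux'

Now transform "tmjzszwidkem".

tmjzszwidkemx

Rule — append "x".
So "tmjzszwidkem" becomes "tmjzszwidkemx".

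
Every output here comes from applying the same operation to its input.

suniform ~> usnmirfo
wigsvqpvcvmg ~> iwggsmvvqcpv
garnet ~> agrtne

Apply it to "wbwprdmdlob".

bwwbporlddm

The rule is to move the first character to the end, then take characters alternately from the front and the back (1st, last, 2nd, 2nd-last, ...).
For "wbwprdmdlob" the result is "bwwbporlddm".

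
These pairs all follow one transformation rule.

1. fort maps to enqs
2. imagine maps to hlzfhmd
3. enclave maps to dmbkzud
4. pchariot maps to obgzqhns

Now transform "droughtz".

The transformation: shift every letter 1 place backward in the alphabet (wrapping around).
So "droughtz" becomes "cqntfgsy".

cqntfgsy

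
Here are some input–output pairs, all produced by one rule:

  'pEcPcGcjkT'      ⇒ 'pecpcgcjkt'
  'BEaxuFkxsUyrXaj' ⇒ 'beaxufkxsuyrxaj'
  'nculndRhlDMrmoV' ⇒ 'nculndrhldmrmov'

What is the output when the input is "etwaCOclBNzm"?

What's happening: convert every letter to lowercase.
"etwaCOclBNzm" → "etwacoclbnzm".

etwacoclbnzm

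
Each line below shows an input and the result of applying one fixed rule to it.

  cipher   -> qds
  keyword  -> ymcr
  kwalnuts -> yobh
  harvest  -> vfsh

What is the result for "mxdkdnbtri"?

Each output is the input with this applied: shift every letter 12 places backward in the alphabet (wrapping around), then keep every other character starting from the first (positions 1st, 3rd, 5th, ...).
Doing the same to "mxdkdnbtri": "arrpf".
(Check on "kwalnuts": → "ykozbihg" → "yobh" ✓)

arrpf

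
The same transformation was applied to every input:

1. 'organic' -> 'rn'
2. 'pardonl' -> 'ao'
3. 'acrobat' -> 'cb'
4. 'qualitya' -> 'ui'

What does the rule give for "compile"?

oi

Rule — move the last character to the front, then keep one character in every 3, starting at position 3 (positions 3rd, 6th, 9th, ...).
Starting from "compile": after the first operation, "ecompil"; after the second, "oi".
(Check on "qualitya": → "aquality" → "ui" ✓)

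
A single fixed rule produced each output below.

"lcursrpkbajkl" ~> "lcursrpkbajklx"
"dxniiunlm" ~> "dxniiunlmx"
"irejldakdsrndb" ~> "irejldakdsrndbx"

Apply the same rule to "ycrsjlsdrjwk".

What's happening: append "x".
Applying that to "ycrsjlsdrjwk" gives "ycrsjlsdrjwkx".

ycrsjlsdrjwkx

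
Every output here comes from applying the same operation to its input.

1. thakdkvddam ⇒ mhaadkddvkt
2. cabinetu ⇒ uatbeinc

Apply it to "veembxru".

Looking at the pairs, the operation is to take characters alternately from the front and the back (1st, last, 2nd, 2nd-last, ...), then move the first character to the end.
Starting from "veembxru": after the first operation, "vuerexmb"; after the second, "uerexmbv".

uerexmbv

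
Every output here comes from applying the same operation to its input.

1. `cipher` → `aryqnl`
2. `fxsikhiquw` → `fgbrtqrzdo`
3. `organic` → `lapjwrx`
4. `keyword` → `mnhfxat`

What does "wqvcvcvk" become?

The pattern: shift every letter 9 places forward in the alphabet (wrapping around), then swap the first and last characters.
Applying both steps to "wqvcvcvk": "fzelelet", then "tzelelef".

tzelelef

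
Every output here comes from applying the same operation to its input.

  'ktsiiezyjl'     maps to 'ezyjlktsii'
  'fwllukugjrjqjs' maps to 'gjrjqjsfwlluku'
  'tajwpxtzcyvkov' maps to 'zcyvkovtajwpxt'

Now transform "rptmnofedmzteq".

In each case the input is transformed by: swap the front and back halves of the string.
For "rptmnofedmzteq" the result is "edmzteqrptmnof".

edmzteqrptmnof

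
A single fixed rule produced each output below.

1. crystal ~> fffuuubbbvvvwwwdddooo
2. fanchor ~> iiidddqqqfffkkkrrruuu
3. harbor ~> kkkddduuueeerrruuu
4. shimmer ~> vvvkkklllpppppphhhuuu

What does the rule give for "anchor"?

The pattern: repeat every character 3 times, then shift every letter 3 places forward in the alphabet (wrapping around).
Applying both steps to "anchor": "aaannnccchhhooorrr", then "dddqqqfffkkkrrruuu".

dddqqqfffkkkrrruuu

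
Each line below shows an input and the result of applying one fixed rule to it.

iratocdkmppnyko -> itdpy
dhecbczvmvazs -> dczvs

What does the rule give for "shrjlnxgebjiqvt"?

sjxbq

In each case the input is transformed by: keep one character in every 3, starting at position 1 (positions 1st, 4th, 7th, ...).
Applying that to "shrjlnxgebjiqvt" gives "sjxbq".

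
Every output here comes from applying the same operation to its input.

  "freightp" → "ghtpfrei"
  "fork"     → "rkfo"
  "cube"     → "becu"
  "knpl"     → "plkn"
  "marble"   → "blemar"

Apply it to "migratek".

atekmigr

The transformation: swap the front and back halves of the string.
Doing the same to "migratek": "atekmigr".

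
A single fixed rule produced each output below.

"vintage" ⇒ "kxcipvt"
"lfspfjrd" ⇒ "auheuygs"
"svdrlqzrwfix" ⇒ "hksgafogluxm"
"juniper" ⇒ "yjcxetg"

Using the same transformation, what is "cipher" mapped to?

rxewtg

The rule is to shift every letter 11 places backward in the alphabet (wrapping around).
So "cipher" becomes "rxewtg".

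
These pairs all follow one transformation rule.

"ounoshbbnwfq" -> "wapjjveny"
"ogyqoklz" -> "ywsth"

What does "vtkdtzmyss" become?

What's happening: delete the first 3 characters, then shift every letter 8 places forward in the alphabet (wrapping around).
For "vtkdtzmyss", step one produces "dtzmyss"; step two turns that into "lbhugaa".

lbhugaa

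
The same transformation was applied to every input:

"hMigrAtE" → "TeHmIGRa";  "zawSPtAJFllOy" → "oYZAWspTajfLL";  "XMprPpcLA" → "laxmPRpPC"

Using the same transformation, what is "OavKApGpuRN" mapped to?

Looking at the pairs, the operation is to move the last 2 characters to the front (rotate right by 2), then flip the case of every letter.
Applying both steps to "OavKApGpuRN": "RNOavKApGpu", then "rnoAVkaPgPU".

rnoAVkaPgPU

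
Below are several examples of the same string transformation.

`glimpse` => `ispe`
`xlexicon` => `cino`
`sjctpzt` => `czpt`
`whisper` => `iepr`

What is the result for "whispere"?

In each case the input is transformed by: swap each adjacent pair of characters (1↔2, 3↔4, ...), then keep only the last 4 characters.
Applying both steps to "whispere": "hwsieper", then "eper".
(Check on "xlexicon": → "lxxecino" → "cino" ✓)

eper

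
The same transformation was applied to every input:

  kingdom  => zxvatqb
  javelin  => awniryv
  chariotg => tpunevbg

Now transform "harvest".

What's happening: shift every letter 13 places forward in the alphabet (wrapping around) — i.e. ROT13, then move the last character to the front.
For "harvest" the result is "guneirf".

guneirf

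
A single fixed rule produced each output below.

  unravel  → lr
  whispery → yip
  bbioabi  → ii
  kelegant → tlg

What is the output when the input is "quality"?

ya

What's happening: take characters alternately from the front and the back (1st, last, 2nd, 2nd-last, ...), then keep one character in every 3, starting at position 2 (positions 2nd, 5th, 8th, ...).
For "quality" the result is "ya".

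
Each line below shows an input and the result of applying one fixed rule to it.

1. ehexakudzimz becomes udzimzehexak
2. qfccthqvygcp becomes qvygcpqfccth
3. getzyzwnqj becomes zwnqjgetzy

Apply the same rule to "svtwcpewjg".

pewjgsvtwc

The rule is to swap the front and back halves of the string.
So "svtwcpewjg" becomes "pewjgsvtwc".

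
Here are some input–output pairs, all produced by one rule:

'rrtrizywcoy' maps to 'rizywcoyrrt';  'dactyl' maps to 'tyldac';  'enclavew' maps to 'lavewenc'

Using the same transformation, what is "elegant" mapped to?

gantele

The pattern: move the first 3 characters to the end (rotate left by 3).
"elegant" → "gantele".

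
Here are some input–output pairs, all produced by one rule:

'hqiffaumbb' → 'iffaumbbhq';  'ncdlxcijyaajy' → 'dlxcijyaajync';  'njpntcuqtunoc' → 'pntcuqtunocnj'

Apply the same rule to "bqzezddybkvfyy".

zezddybkvfyybq

Each output is the input with this applied: move the first 2 characters to the end (rotate left by 2).
For "bqzezddybkvfyy" the result is "zezddybkvfyybq".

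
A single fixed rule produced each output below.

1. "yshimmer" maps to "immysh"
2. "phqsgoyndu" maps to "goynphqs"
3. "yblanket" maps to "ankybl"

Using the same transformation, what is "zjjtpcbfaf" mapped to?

pcbfzjjt

What's happening: delete the last 2 characters, then swap the front and back halves of the string.
Doing the same to "zjjtpcbfaf": "pcbfzjjt".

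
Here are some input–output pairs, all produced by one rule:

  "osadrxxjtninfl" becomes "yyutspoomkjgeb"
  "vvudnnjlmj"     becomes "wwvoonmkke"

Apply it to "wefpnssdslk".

In each case the input is transformed by: sort the characters into reverse alphabetical order, then shift every letter 1 place forward in the alphabet (wrapping around).
Applying both steps to "wefpnssdslk": "wssspnlkfed", then "xtttqomlgfe".

xtttqomlgfe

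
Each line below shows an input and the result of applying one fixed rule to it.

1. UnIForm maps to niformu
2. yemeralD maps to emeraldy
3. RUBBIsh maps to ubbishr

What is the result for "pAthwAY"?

Each output is the input with this applied: move the first character to the end, then convert every letter to lowercase.
So "pAthwAY" becomes "athwayp".

athwayp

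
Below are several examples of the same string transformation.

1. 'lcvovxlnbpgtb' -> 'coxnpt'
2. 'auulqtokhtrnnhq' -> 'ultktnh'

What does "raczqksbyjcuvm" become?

azkbjum

Looking at the pairs, the operation is to keep every other character starting from the second (positions 2nd, 4th, 6th, ...).
"raczqksbyjcuvm" → "azkbjum".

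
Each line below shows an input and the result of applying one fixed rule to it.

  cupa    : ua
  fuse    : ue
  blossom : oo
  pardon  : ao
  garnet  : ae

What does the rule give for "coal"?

oa

The pattern: keep only the vowels.
On "coal" that produces "oa".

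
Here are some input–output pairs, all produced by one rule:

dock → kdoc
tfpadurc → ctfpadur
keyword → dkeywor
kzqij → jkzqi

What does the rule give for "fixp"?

The transformation: move the last character to the front.
On "fixp" that produces "pfix".

pfix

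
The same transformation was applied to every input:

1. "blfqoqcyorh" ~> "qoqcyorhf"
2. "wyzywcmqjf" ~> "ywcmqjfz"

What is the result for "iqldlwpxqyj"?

dlwpxqyjl

The pattern: delete the first 2 characters, then move the first character to the end.
For "iqldlwpxqyj", step one produces "ldlwpxqyj"; step two turns that into "dlwpxqyjl".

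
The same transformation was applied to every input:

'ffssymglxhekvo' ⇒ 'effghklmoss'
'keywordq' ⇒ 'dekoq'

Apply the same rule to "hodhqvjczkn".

cdhhjkno

The pattern: sort the characters into alphabetical order, then delete the last 3 characters.
Applying both steps to "hodhqvjczkn": "cdhhjknoqvz", then "cdhhjkno".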